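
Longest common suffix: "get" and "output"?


Word 1: "get"
Word 2: "output"
Comparing from end:
  Pos -1: 't' == 't'
  Pos -2: 'e' != 'u' (stop)
LCS = "t" (length 1)


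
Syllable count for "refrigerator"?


Word: "refrigerator"
Syllable breakdown: re-frig-er-a-tor
Counting: 5 parts
= 5 syllables


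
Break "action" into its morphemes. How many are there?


Word: "action"
Morphemes: act | -ion
Each morpheme carries meaning
= 2 morphemes


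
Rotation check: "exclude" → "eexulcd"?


Word: "exclude", Candidate: "eexulcd"
Method: check if candidate is substring of word+word
"excludeexclude" contains "eexulcd"? No
Is rotation = No


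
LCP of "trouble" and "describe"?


Word 1: "trouble"
Word 2: "describe"
Comparing from start:
  Pos 0: 't' != 'd' (stop)
LCP = "" (length 0)


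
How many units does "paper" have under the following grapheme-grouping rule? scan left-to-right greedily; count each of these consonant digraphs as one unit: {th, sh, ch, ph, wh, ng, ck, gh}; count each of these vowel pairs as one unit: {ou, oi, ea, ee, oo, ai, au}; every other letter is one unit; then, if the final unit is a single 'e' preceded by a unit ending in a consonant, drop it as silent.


Word: "paper" (5 letters)
Left-to-right scan:
  [1] 'p' (letter)
  [2] 'a' (letter)
  [3] 'p' (letter)
  [4] 'e' (letter)
  [5] 'r' (letter)
Units from scan: 5
Sound units = 5 units


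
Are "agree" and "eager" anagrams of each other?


Word 1: "agree" → sorted: aeegr
Word 2: "eager" → sorted: aeegr
Same letters? aeegr == aeegr
Anagram = Yes


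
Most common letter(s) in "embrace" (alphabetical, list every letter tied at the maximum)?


Word: "embrace"
Letter counts:
  'a': 1
  'b': 1
  'c': 1
  'e': 2
  'm': 1
  'r': 1
Maximum count = 2
Most frequent = 'e' (2 times each)


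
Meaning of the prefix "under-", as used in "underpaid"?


Prefix: under-
As in: underpaid -> under- + paid
Meaning = insufficient


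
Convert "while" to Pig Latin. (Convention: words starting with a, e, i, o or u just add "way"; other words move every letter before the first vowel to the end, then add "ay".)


Word: "while"
Starts with consonant(s) → move to end, add 'ay'
Consonant cluster: "wh"
Pig Latin = "ilewhay"


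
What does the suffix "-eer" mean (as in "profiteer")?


Suffix: -eer
Example: profiteer = profit + -eer
Meaning = one who is concerned with


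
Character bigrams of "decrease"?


Word: "decrease" (length 8)
Number of bigrams = 8 - 2 + 1 = 7
  Position 0: "de"
  Position 1: "ec"
  Position 2: "cr"
  Position 3: "re"
  Position 4: "ea"
  Position 5: "as"
  Position 6: "se"
Bigrams = "de", "ec", "cr", "re", "ea", "as", "se"


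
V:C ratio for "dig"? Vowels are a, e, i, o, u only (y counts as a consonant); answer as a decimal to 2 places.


Word: "dig"
Vowels (a,e,i,o,u): 1
Consonants: 2
Ratio = 1/2
= 0.50


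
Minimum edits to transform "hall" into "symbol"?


Word 1: "hall" (length 4)
Word 2: "symbol" (length 6)
One optimal edit sequence (insert/delete/substitute each cost 1):
  1. insert 's'  (+1)
  2. insert 'y'  (+1)
  3. substitute 'h' -> 'm'  (+1)
  4. substitute 'a' -> 'b'  (+1)
  5. substitute 'l' -> 'o'  (+1)
  6. keep 'l'
Total edit operations: 5
Edit distance = 5


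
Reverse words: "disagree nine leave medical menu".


Original: "disagree nine leave medical menu"
Words (1..n): disagree | nine | leave | medical | menu
Reversed (n..1): menu | medical | leave | nine | disagree
Result = "menu medical leave nine disagree"


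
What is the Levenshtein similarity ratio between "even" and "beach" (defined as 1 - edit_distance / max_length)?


Word 1: "even" (length 4)
Word 2: "beach" (length 5)
One optimal edit sequence:
  1. insert 'b'  (+1)
  2. keep 'e'
  3. substitute 'v' -> 'a'  (+1)
  4. substitute 'e' -> 'c'  (+1)
  5. substitute 'n' -> 'h'  (+1)
Edit distance = 4
Max length = max(4, 5) = 5
Similarity = 1 - 4/5
= 0.2000


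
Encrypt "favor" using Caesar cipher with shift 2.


Word: "favor"
Shift: 2
Each letter → (letter + shift) mod 26:
  'f' (5) + 2 = 7 → 'h'
  'a' (0) + 2 = 2 → 'c'
  'v' (21) + 2 = 23 → 'x'
  'o' (14) + 2 = 16 → 'q'
  'r' (17) + 2 = 19 → 't'
Result = "hcxqt"


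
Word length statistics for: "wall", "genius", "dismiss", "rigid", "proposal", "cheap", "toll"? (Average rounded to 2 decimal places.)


Lengths: "wall"=4, "genius"=6, "dismiss"=7, "rigid"=5, "proposal"=8, "cheap"=5, "toll"=4
Sum = 39, Count = 7
Average = 39/7 = 5.57
= avg=5.57, min=4, max=8


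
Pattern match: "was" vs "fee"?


Pattern of "was": [0, 1, 2]
Pattern of "fee": [0, 1, 1]
Patterns do not match
Same pattern = No


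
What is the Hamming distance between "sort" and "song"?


Comparing character by character (same length = 4):
  Pos 0: 's' vs 's' =
  Pos 1: 'o' vs 'o' =
  Pos 2: 'r' vs 'n' !=
  Pos 3: 't' vs 'g' !=
Hamming distance = 2


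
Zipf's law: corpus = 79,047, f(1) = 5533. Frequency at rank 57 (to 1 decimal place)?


Zipf's law: f(r) = f(1) / r
f(1) = 5533
f(57) = 5533 / 57
= 97.1 occurrences


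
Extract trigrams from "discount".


Word: "discount" (length 8)
Number of trigrams = 8 - 3 + 1 = 6
  Position 0: "dis"
  Position 1: "isc"
  Position 2: "sco"
  Position 3: "cou"
  Position 4: "oun"
  Position 5: "unt"
Trigrams = "dis", "isc", "sco", "cou", "oun", "unt"


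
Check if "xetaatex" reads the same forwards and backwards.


Word: "xetaatex"
Reversed: "xetaatex"
Forward == Backward? xetaatex == xetaatex
Palindrome = Yes


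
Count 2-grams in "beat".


Word: "beat" (length 4)
Number of 2-grams = length - 2 + 1 = 4 - 2 + 1
= 3


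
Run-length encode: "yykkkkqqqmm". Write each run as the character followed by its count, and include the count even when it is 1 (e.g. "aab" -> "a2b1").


String: "yykkkkqqqmm"
Scanning for consecutive runs:
  'y' x 2
  'k' x 4
  'q' x 3
  'm' x 2
RLE = "y2k4q3m2"


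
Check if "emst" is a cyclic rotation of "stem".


Word: "stem", Candidate: "emst"
Method: check if candidate is substring of word+word
"stemstem" contains "emst"? Yes
Is rotation = Yes


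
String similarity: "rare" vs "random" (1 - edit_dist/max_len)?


Word 1: "rare" (length 4)
Word 2: "random" (length 6)
One optimal edit sequence:
  1. keep 'r'
  2. keep 'a'
  3. insert 'n'  (+1)
  4. insert 'd'  (+1)
  5. substitute 'r' -> 'o'  (+1)
  6. substitute 'e' -> 'm'  (+1)
Edit distance = 4
Max length = max(4, 6) = 6
Similarity = 1 - 4/6
= 0.3333


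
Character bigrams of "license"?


Word: "license" (length 7)
Number of bigrams = 7 - 2 + 1 = 6
  Position 0: "li"
  Position 1: "ic"
  Position 2: "ce"
  Position 3: "en"
  Position 4: "ns"
  Position 5: "se"
Bigrams = "li", "ic", "ce", "en", "ns", "se"


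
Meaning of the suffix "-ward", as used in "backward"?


Suffix: -ward
As in: backward -> back + -ward
Meaning = in the direction of


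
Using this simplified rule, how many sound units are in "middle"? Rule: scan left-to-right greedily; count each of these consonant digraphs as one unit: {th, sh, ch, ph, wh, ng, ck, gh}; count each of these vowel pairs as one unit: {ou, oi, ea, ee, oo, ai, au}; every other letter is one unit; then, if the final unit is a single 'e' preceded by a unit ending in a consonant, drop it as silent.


Word: "middle" (6 letters)
Left-to-right scan:
  1. 'm' (letter)
  2. 'i' (letter)
  3. 'd' (letter)
  4. 'd' (letter)
  5. 'l' (letter)
  6. 'e' (letter)
Units from scan: 6
Final unit is 'e' after a consonant -> drop as silent (-1)
Sound units = 5 units


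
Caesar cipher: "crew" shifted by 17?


Word: "crew"
Shift: 17
Each letter → (letter + shift) mod 26:
  'c' (2) + 17 = 19 → 't'
  'r' (17) + 17 = 8 → 'i'
  'e' (4) + 17 = 21 → 'v'
  'w' (22) + 17 = 13 → 'n'
Result = "tivn"


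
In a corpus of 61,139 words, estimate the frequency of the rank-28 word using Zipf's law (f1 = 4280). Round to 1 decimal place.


Zipf's law: f(r) = f(1) / r
f(1) = 4280
f(28) = 4280 / 28
= 152.9 occurrences


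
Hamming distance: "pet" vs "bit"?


Comparing character by character (same length = 3):
  Pos 0: 'p' vs 'b' !=
  Pos 1: 'e' vs 'i' !=
  Pos 2: 't' vs 't' =
Hamming distance = 2


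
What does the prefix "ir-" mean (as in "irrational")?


Prefix: ir-
Example: irrational = ir- + rational
Meaning = not


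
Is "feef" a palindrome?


Word: "feef"
Reversed: "feef"
Forward == Backward? feef == feef
Palindrome = Yes


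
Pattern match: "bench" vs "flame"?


Pattern of "bench": [0, 1, 2, 3, 4]
Pattern of "flame": [0, 1, 2, 3, 4]
Patterns match
Same pattern = Yes


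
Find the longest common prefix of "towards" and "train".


Word 1: "towards"
Word 2: "train"
Comparing from start:
  Pos 0: 't' == 't'
  Pos 1: 'o' != 'r' (stop)
LCP = "t" (length 1)


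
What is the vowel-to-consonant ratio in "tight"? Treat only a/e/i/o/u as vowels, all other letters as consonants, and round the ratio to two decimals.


Word: "tight"
Vowels (a,e,i,o,u): 1
Consonants: 4
Ratio = 1/4
= 0.25


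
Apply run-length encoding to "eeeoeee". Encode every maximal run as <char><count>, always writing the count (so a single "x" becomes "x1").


String: "eeeoeee"
Scanning for consecutive runs:
  'e' x 3
  'o' x 1
  'e' x 3
RLE = "e3o1e3"


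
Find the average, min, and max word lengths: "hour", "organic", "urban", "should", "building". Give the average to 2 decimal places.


Lengths: "hour"=4, "organic"=7, "urban"=5, "should"=6, "building"=8
Sum = 30, Count = 5
Average = 30/5 = 6.00
= avg=6.00, min=4, max=8


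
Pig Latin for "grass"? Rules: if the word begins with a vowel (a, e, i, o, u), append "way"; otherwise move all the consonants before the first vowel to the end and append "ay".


Word: "grass"
Starts with consonant(s) → move to end, add 'ay'
Consonant cluster: "gr"
Pig Latin = "assgray"


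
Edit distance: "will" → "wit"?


Word 1: "will" (length 4)
Word 2: "wit" (length 3)
One optimal edit sequence (insert/delete/substitute each cost 1):
  1. keep 'w'
  2. keep 'i'
  3. delete 'l'  (+1)
  4. substitute 'l' -> 't'  (+1)
Total edit operations: 2
Edit distance = 2


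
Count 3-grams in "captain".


Word: "captain" (length 7)
Number of 3-grams = length - 3 + 1 = 7 - 3 + 1
= 5


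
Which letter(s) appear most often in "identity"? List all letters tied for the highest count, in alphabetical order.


Word: "identity"
Letter counts:
  'd': 1
  'e': 1
  'i': 2
  'n': 1
  't': 2
  'y': 1
Maximum count = 2
Most frequent = 'i', 't' (2 times each)


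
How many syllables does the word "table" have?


Word: "table"
Syllable breakdown: ta-ble
Counting: 2 parts
= 2 syllables


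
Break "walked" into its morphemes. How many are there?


Word: "walked"
Morphemes: walk / -ed
Each morpheme carries meaning
= 2 morphemes


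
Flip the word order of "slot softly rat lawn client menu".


Original: "slot softly rat lawn client menu"
Words (1..n): slot | softly | rat | lawn | client | menu
Reversed (n..1): menu | client | lawn | rat | softly | slot
Result = "menu client lawn rat softly slot"


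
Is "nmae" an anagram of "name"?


Word 1: "name" → sorted: aemn
Word 2: "nmae" → sorted: aemn
Same letters? aemn == aemn
Anagram = Yes


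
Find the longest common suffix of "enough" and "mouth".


Word 1: "enough"
Word 2: "mouth"
Comparing from end:
  Pos -1: 'h' == 'h'
  Pos -2: 'g' != 't' (stop)
LCS = "h" (length 1)


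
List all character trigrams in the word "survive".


Word: "survive" (length 7)
Number of trigrams = 7 - 3 + 1 = 5
  Position 0: "sur"
  Position 1: "urv"
  Position 2: "rvi"
  Position 3: "viv"
  Position 4: "ive"
Trigrams = "sur", "urv", "rvi", "viv", "ive"


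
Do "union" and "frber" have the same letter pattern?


Pattern of "union": [0, 1, 2, 3, 1]
Pattern of "frber": [0, 1, 2, 3, 1]
Patterns match
Same pattern = Yes


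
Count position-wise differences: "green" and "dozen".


Comparing character by character (same length = 5):
  Pos 0: 'g' vs 'd' !=
  Pos 1: 'r' vs 'o' !=
  Pos 2: 'e' vs 'z' !=
  Pos 3: 'e' vs 'e' =
  Pos 4: 'n' vs 'n' =
Hamming distance = 3


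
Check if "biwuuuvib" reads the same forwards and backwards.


Word: "biwuuuvib"
Reversed: "bivuuuwib"
Forward == Backward? biwuuuvib != bivuuuwib
Palindrome = No


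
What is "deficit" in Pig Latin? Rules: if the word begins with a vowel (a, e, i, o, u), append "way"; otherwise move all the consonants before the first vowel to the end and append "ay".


Word: "deficit"
Starts with consonant(s) → move to end, add 'ay'
Consonant cluster: "d"
Pig Latin = "eficitday"


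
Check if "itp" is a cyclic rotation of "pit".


Word: "pit", Candidate: "itp"
Method: check if candidate is substring of word+word
"pitpit" contains "itp"? Yes
Is rotation = Yes


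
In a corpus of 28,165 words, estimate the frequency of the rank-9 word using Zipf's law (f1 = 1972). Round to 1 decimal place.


Zipf's law: f(r) = f(1) / r
f(1) = 1972
f(9) = 1972 / 9
= 219.1 occurrences


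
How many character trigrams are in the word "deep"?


Word: "deep" (length 4)
Number of 3-grams = length - 3 + 1 = 4 - 3 + 1
= 2


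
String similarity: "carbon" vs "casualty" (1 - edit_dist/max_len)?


Word 1: "carbon" (length 6)
Word 2: "casualty" (length 8)
One optimal edit sequence:
  1. keep 'c'
  2. keep 'a'
  3. insert 's'  (+1)
  4. insert 'u'  (+1)
  5. substitute 'r' -> 'a'  (+1)
  6. substitute 'b' -> 'l'  (+1)
  7. substitute 'o' -> 't'  (+1)
  8. substitute 'n' -> 'y'  (+1)
Edit distance = 6
Max length = max(6, 8) = 8
Similarity = 1 - 6/8
= 0.2500


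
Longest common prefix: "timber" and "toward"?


Word 1: "timber"
Word 2: "toward"
Comparing from start:
  Pos 0: 't' == 't'
  Pos 1: 'i' != 'o' (stop)
LCP = "t" (length 1)


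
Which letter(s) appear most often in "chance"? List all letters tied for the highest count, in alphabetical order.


Word: "chance"
Letter counts:
  'a': 1
  'c': 2
  'e': 1
  'h': 1
  'n': 1
Maximum count = 2
Most frequent = 'c' (2 times each)


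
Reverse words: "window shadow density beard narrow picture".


Original: "window shadow density beard narrow picture"
Words (1..n): window | shadow | density | beard | narrow | picture
Reversed (n..1): picture | narrow | beard | density | shadow | window
Result = "picture narrow beard density shadow window"


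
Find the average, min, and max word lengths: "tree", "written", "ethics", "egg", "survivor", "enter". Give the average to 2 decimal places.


Lengths: "tree"=4, "written"=7, "ethics"=6, "egg"=3, "survivor"=8, "enter"=5
Sum = 33, Count = 6
Average = 33/6 = 5.50
= avg=5.50, min=3, max=8


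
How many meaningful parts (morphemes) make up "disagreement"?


Word: "disagreement"
Morphemes: dis- / agree / -ment
Each morpheme carries meaning
= 3 morphemes


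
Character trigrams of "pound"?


Word: "pound" (length 5)
Number of trigrams = 5 - 3 + 1 = 3
  Position 0: "pou"
  Position 1: "oun"
  Position 2: "und"
Trigrams = "pou", "oun", "und"


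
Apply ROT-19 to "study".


Word: "study"
Shift: 19
Each letter → (letter + shift) mod 26:
  's' (18) + 19 = 11 → 'l'
  't' (19) + 19 = 12 → 'm'
  'u' (20) + 19 = 13 → 'n'
  'd' (3) + 19 = 22 → 'w'
  'y' (24) + 19 = 17 → 'r'
Result = "lmnwr"


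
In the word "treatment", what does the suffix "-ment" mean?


Suffix: -ment
As in: treatment -> treat + -ment
Meaning = result of action


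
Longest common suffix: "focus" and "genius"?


Word 1: "focus"
Word 2: "genius"
Comparing from end:
  Pos -1: 's' == 's'
  Pos -2: 'u' == 'u'
  Pos -3: 'c' != 'i' (stop)
LCS = "us" (length 2)


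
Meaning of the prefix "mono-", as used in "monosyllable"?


Prefix: mono-
Example: monosyllable = mono- + syllable
Meaning = one


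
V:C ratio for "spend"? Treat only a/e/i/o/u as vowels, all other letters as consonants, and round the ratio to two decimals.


Word: "spend"
Vowels (a,e,i,o,u): 1
Consonants: 4
Ratio = 1/4
= 0.25


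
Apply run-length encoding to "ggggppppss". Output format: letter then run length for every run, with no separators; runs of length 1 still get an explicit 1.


String: "ggggppppss"
Scanning for consecutive runs:
  'g' x 4
  'p' x 4
  's' x 2
RLE = "g4p4s2"


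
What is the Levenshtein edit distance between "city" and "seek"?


Word 1: "city" (length 4)
Word 2: "seek" (length 4)
One optimal edit sequence (insert/delete/substitute each cost 1):
  1. substitute 'c' -> 's'  (+1)
  2. substitute 'i' -> 'e'  (+1)
  3. substitute 't' -> 'e'  (+1)
  4. substitute 'y' -> 'k'  (+1)
Total edit operations: 4
Edit distance = 4


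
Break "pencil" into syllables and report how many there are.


Word: "pencil"
Syllable breakdown: pen-cil
Counting: 2 parts
= 2 syllables


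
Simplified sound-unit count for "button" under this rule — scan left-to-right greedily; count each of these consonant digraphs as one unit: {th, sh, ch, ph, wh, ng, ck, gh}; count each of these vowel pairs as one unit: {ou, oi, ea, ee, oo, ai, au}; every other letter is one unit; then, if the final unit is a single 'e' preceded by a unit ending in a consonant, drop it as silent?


Word: "button" (6 letters)
Left-to-right scan:
  (1) 'b' (letter)
  (2) 'u' (letter)
  (3) 't' (letter)
  (4) 't' (letter)
  (5) 'o' (letter)
  (6) 'n' (letter)
Units from scan: 6
Sound units = 6 units


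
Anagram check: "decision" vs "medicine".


Word 1: "decision" → sorted: cdeiinos
Word 2: "medicine" → sorted: cdeeiimn
Same letters? cdeiinos != cdeeiimn
Anagram = No


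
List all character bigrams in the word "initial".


Word: "initial" (length 7)
Number of bigrams = 7 - 2 + 1 = 6
  Position 0: "in"
  Position 1: "ni"
  Position 2: "it"
  Position 3: "ti"
  Position 4: "ia"
  Position 5: "al"
Bigrams = "in", "ni", "it", "ti", "ia", "al"


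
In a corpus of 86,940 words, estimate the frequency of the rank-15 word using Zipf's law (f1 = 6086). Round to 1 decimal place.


Zipf's law: f(r) = f(1) / r
f(1) = 6086
f(15) = 6086 / 15
= 405.7 occurrences


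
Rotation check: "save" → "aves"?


Word: "save", Candidate: "aves"
Method: check if candidate is substring of word+word
"savesave" contains "aves"? Yes
Is rotation = Yes


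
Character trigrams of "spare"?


Word: "spare" (length 5)
Number of trigrams = 5 - 3 + 1 = 3
  Position 0: "spa"
  Position 1: "par"
  Position 2: "are"
Trigrams = "spa", "par", "are"


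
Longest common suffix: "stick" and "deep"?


Word 1: "stick"
Word 2: "deep"
Comparing from end:
  Pos -1: 'k' != 'p' (stop)
LCS = "" (length 0)


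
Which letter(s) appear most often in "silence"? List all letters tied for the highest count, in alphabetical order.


Word: "silence"
Letter counts:
  'c': 1
  'e': 2
  'i': 1
  'l': 1
  'n': 1
  's': 1
Maximum count = 2
Most frequent = 'e' (2 times each)


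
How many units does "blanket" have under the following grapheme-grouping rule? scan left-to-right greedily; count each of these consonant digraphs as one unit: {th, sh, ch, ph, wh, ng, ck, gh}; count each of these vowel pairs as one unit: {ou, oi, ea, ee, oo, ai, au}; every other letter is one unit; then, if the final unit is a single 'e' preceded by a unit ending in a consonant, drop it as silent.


Word: "blanket" (7 letters)
Left-to-right scan:
  [1] 'b' (letter)
  [2] 'l' (letter)
  [3] 'a' (letter)
  [4] 'n' (letter)
  [5] 'k' (letter)
  [6] 'e' (letter)
  [7] 't' (letter)
Units from scan: 7
Sound units = 7 units


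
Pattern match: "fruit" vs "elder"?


Pattern of "fruit": [0, 1, 2, 3, 4]
Pattern of "elder": [0, 1, 2, 0, 3]
Patterns do not match
Same pattern = No


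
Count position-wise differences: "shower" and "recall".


Comparing character by character (same length = 6):
  Pos 0: 's' vs 'r' !=
  Pos 1: 'h' vs 'e' !=
  Pos 2: 'o' vs 'c' !=
  Pos 3: 'w' vs 'a' !=
  Pos 4: 'e' vs 'l' !=
  Pos 5: 'r' vs 'l' !=
Hamming distance = 6


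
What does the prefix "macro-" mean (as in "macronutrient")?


Prefix: macro-
Example: macronutrient (macro- + nutrient)
Meaning = large


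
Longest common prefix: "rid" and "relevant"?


Word 1: "rid"
Word 2: "relevant"
Comparing from start:
  Pos 0: 'r' == 'r'
  Pos 1: 'i' != 'e' (stop)
LCP = "r" (length 1)


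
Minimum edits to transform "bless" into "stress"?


Word 1: "bless" (length 5)
Word 2: "stress" (length 6)
One optimal edit sequence (insert/delete/substitute each cost 1):
  1. insert 's'  (+1)
  2. substitute 'b' -> 't'  (+1)
  3. substitute 'l' -> 'r'  (+1)
  4. keep 'e'
  5. keep 's'
  6. keep 's'
Total edit operations: 3
Edit distance = 3


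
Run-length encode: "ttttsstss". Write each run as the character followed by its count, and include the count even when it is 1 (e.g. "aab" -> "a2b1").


String: "ttttsstss"
Scanning for consecutive runs:
  't' x 4
  's' x 2
  't' x 1
  's' x 2
RLE = "t4s2t1s2"


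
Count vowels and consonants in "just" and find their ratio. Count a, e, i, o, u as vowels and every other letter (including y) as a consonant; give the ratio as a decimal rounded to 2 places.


Word: "just"
Vowels (a,e,i,o,u): 1
Consonants: 3
Ratio = 1/3
= 0.33


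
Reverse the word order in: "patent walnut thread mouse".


Original: "patent walnut thread mouse"
Words (1..n): patent | walnut | thread | mouse
Reversed (n..1): mouse | thread | walnut | patent
Result = "mouse thread walnut patent"


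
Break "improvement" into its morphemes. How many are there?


Word: "improvement"
Morphemes: improve / -ment
Each morpheme carries meaning
= 2 morphemes


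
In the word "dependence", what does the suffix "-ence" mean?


Suffix: -ence
Example: dependence = depend + -ence
Meaning = state of


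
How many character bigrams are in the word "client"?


Word: "client" (length 6)
Number of 2-grams = length - 2 + 1 = 6 - 2 + 1
= 5


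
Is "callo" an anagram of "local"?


Word 1: "local" → sorted: acllo
Word 2: "callo" → sorted: acllo
Same letters? acllo == acllo
Anagram = Yes


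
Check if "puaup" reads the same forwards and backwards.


Word: "puaup"
Reversed: "puaup"
Forward == Backward? puaup == puaup
Palindrome = Yes


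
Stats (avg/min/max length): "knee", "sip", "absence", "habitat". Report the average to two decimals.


Lengths: "knee"=4, "sip"=3, "absence"=7, "habitat"=7
Sum = 21, Count = 4
Average = 21/4 = 5.25
= avg=5.25, min=3, max=7


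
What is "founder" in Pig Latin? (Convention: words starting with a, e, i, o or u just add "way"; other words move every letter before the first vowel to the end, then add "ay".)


Word: "founder"
Starts with consonant(s) → move to end, add 'ay'
Consonant cluster: "f"
Pig Latin = "ounderfay"


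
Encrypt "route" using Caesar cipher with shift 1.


Word: "route"
Shift: 1
Each letter → (letter + shift) mod 26:
  'r' (17) + 1 = 18 → 's'
  'o' (14) + 1 = 15 → 'p'
  'u' (20) + 1 = 21 → 'v'
  't' (19) + 1 = 20 → 'u'
  'e' (4) + 1 = 5 → 'f'
Result = "spvuf"


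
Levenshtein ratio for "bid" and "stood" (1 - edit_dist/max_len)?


Word 1: "bid" (length 3)
Word 2: "stood" (length 5)
One optimal edit sequence:
  1. insert 's'  (+1)
  2. insert 't'  (+1)
  3. substitute 'b' -> 'o'  (+1)
  4. substitute 'i' -> 'o'  (+1)
  5. keep 'd'
Edit distance = 4
Max length = max(3, 5) = 5
Similarity = 1 - 4/5
= 0.2000


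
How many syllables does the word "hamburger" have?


Word: "hamburger"
Syllable breakdown: ham-bur-ger
Counting: 3 parts
= 3 syllables


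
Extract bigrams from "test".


Word: "test" (length 4)
Number of bigrams = 4 - 2 + 1 = 3
  Position 0: "te"
  Position 1: "es"
  Position 2: "st"
Bigrams = "te", "es", "st"


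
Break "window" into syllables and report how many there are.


Word: "window"
Syllable breakdown: win-dow
Counting: 2 parts
= 2 syllables


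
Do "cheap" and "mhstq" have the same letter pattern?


Pattern of "cheap": [0, 1, 2, 3, 4]
Pattern of "mhstq": [0, 1, 2, 3, 4]
Patterns match
Same pattern = Yes


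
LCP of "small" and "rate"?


Word 1: "small"
Word 2: "rate"
Comparing from start:
  Pos 0: 's' != 'r' (stop)
LCP = "" (length 0)


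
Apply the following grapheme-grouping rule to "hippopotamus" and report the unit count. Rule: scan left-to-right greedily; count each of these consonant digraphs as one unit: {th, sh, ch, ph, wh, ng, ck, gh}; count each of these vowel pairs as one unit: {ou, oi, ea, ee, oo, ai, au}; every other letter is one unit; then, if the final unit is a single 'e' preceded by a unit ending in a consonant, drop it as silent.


Word: "hippopotamus" (12 letters)
Left-to-right scan:
  (1) 'h' (letter)
  (2) 'i' (letter)
  (3) 'p' (letter)
  (4) 'p' (letter)
  (5) 'o' (letter)
  (6) 'p' (letter)
  (7) 'o' (letter)
  (8) 't' (letter)
  (9) 'a' (letter)
  (10) 'm' (letter)
  (11) 'u' (letter)
  (12) 's' (letter)
Units from scan: 12
Sound units = 12 units


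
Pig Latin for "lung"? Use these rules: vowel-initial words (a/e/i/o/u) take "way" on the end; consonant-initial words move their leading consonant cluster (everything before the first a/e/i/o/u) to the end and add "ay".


Word: "lung"
Starts with consonant(s) → move to end, add 'ay'
Consonant cluster: "l"
Pig Latin = "unglay"


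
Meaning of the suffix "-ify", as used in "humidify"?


Suffix: -ify
Example: humidify (humid + -ify)
Meaning = to make


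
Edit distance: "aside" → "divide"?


Word 1: "aside" (length 5)
Word 2: "divide" (length 6)
One optimal edit sequence (insert/delete/substitute each cost 1):
  1. insert 'd'  (+1)
  2. substitute 'a' -> 'i'  (+1)
  3. substitute 's' -> 'v'  (+1)
  4. keep 'i'
  5. keep 'd'
  6. keep 'e'
Total edit operations: 3
Edit distance = 3


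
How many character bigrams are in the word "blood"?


Word: "blood" (length 5)
Number of 2-grams = length - 2 + 1 = 5 - 2 + 1
= 4


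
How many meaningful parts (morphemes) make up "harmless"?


Word: "harmless"
Morphemes: harm | -less
Each morpheme carries meaning
= 2 morphemes


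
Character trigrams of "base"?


Word: "base" (length 4)
Number of trigrams = 4 - 3 + 1 = 2
  Position 0: "bas"
  Position 1: "ase"
Trigrams = "bas", "ase"


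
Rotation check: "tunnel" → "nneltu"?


Word: "tunnel", Candidate: "nneltu"
Method: check if candidate is substring of word+word
"tunneltunnel" contains "nneltu"? Yes
Is rotation = Yes


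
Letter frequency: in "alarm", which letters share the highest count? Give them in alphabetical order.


Word: "alarm"
Letter counts:
  'a': 2
  'l': 1
  'm': 1
  'r': 1
Maximum count = 2
Most frequent = 'a' (2 times each)


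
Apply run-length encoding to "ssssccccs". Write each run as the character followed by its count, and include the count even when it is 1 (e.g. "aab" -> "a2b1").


String: "ssssccccs"
Scanning for consecutive runs:
  's' x 4
  'c' x 4
  's' x 1
RLE = "s4c4s1"


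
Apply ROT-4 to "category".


Word: "category"
Shift: 4
Each letter → (letter + shift) mod 26:
  'c' (2) + 4 = 6 → 'g'
  'a' (0) + 4 = 4 → 'e'
  't' (19) + 4 = 23 → 'x'
  'e' (4) + 4 = 8 → 'i'
  'g' (6) + 4 = 10 → 'k'
  'o' (14) + 4 = 18 → 's'
  'r' (17) + 4 = 21 → 'v'
  'y' (24) + 4 = 2 → 'c'
Result = "gexiksvc"


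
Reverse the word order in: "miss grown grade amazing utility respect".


Original: "miss grown grade amazing utility respect"
Words (1..n): miss | grown | grade | amazing | utility | respect
Reversed (n..1): respect | utility | amazing | grade | grown | miss
Result = "respect utility amazing grade grown miss"


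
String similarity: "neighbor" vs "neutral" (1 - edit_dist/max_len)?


Word 1: "neighbor" (length 8)
Word 2: "neutral" (length 7)
One optimal edit sequence:
  1. keep 'n'
  2. keep 'e'
  3. delete 'i'  (+1)
  4. substitute 'g' -> 'u'  (+1)
  5. substitute 'h' -> 't'  (+1)
  6. substitute 'b' -> 'r'  (+1)
  7. substitute 'o' -> 'a'  (+1)
  8. substitute 'r' -> 'l'  (+1)
Edit distance = 6
Max length = max(8, 7) = 8
Similarity = 1 - 6/8
= 0.2500


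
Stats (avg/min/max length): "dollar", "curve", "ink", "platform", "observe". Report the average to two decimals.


Lengths: "dollar"=6, "curve"=5, "ink"=3, "platform"=8, "observe"=7
Sum = 29, Count = 5
Average = 29/5 = 5.80
= avg=5.80, min=3, max=8


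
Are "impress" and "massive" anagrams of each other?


Word 1: "impress" → sorted: eimprss
Word 2: "massive" → sorted: aeimssv
Same letters? eimprss != aeimssv
Anagram = No


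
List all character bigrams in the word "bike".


Word: "bike" (length 4)
Number of bigrams = 4 - 2 + 1 = 3
  Position 0: "bi"
  Position 1: "ik"
  Position 2: "ke"
Bigrams = "bi", "ik", "ke"


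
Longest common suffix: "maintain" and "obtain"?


Word 1: "maintain"
Word 2: "obtain"
Comparing from end:
  Pos -1: 'n' == 'n'
  Pos -2: 'i' == 'i'
  Pos -3: 'a' == 'a'
  Pos -4: 't' == 't'
  Pos -5: 'n' != 'b' (stop)
LCS = "tain" (length 4)


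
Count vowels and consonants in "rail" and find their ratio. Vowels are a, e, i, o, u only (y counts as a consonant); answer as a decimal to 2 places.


Word: "rail"
Vowels (a,e,i,o,u): 2
Consonants: 2
Ratio = 2/2
= 1.00


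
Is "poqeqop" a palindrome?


Word: "poqeqop"
Reversed: "poqeqop"
Forward == Backward? poqeqop == poqeqop
Palindrome = Yes


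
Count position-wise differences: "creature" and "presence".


Comparing character by character (same length = 8):
  Pos 0: 'c' vs 'p' !=
  Pos 1: 'r' vs 'r' =
  Pos 2: 'e' vs 'e' =
  Pos 3: 'a' vs 's' !=
  Pos 4: 't' vs 'e' !=
  Pos 5: 'u' vs 'n' !=
  Pos 6: 'r' vs 'c' !=
  Pos 7: 'e' vs 'e' =
Hamming distance = 5


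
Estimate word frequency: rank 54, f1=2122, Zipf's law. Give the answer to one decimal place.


Zipf's law: f(r) = f(1) / r
f(1) = 2122
f(54) = 2122 / 54
= 39.3 occurrences


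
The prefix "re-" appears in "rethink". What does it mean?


Prefix: re-
Example: rethink = re- + think
Meaning = again


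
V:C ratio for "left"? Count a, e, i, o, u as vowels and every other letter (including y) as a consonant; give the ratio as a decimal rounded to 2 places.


Word: "left"
Vowels (a,e,i,o,u): 1
Consonants: 3
Ratio = 1/3
= 0.33


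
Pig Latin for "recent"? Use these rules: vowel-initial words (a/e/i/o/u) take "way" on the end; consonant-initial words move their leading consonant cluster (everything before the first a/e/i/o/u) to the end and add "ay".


Word: "recent"
Starts with consonant(s) → move to end, add 'ay'
Consonant cluster: "r"
Pig Latin = "ecentray"


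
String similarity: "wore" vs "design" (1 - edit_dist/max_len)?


Word 1: "wore" (length 4)
Word 2: "design" (length 6)
One optimal edit sequence:
  1. insert 'd'  (+1)
  2. insert 'e'  (+1)
  3. substitute 'w' -> 's'  (+1)
  4. substitute 'o' -> 'i'  (+1)
  5. substitute 'r' -> 'g'  (+1)
  6. substitute 'e' -> 'n'  (+1)
Edit distance = 6
Max length = max(4, 6) = 6
Similarity = 1 - 6/6
= 0.0000


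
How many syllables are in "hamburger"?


Word: "hamburger"
Syllable breakdown: ham-bur-ger
Counting: 3 parts
= 3 syllables


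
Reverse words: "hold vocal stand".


Original: "hold vocal stand"
Words (1..n): hold | vocal | stand
Reversed (n..1): stand | vocal | hold
Result = "stand vocal hold"


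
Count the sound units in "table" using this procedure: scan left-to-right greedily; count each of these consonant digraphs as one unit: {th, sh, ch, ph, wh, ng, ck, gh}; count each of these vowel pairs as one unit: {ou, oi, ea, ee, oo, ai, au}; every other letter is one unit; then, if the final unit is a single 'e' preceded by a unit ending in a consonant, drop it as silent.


Word: "table" (5 letters)
Left-to-right scan:
  [1] 't' (letter)
  [2] 'a' (letter)
  [3] 'b' (letter)
  [4] 'l' (letter)
  [5] 'e' (letter)
Units from scan: 5
Final unit is 'e' after a consonant -> drop as silent (-1)
Sound units = 4 units


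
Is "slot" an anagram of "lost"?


Word 1: "lost" → sorted: lost
Word 2: "slot" → sorted: lost
Same letters? lost == lost
Anagram = Yes


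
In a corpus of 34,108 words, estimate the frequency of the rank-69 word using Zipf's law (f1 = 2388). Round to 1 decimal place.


Zipf's law: f(r) = f(1) / r
f(1) = 2388
f(69) = 2388 / 69
= 34.6 occurrences


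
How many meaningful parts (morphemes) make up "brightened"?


Word: "brightened"
Morphemes: bright / -en / -ed
Each morpheme carries meaning
= 3 morphemes


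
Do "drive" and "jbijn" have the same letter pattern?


Pattern of "drive": [0, 1, 2, 3, 4]
Pattern of "jbijn": [0, 1, 2, 0, 3]
Patterns do not match
Same pattern = No


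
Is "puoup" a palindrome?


Word: "puoup"
Reversed: "puoup"
Forward == Backward? puoup == puoup
Palindrome = Yes


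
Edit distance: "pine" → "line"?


Word 1: "pine" (length 4)
Word 2: "line" (length 4)
One optimal edit sequence (insert/delete/substitute each cost 1):
  1. substitute 'p' -> 'l'  (+1)
  2. keep 'i'
  3. keep 'n'
  4. keep 'e'
Total edit operations: 1
Edit distance = 1


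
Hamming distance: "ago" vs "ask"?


Comparing character by character (same length = 3):
  Pos 0: 'a' vs 'a' =
  Pos 1: 'g' vs 's' !=
  Pos 2: 'o' vs 'k' !=
Hamming distance = 2


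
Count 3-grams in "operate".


Word: "operate" (length 7)
Number of 3-grams = length - 3 + 1 = 7 - 3 + 1
= 5


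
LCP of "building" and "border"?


Word 1: "building"
Word 2: "border"
Comparing from start:
  Pos 0: 'b' == 'b'
  Pos 1: 'u' != 'o' (stop)
LCP = "b" (length 1)


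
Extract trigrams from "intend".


Word: "intend" (length 6)
Number of trigrams = 6 - 3 + 1 = 4
  Position 0: "int"
  Position 1: "nte"
  Position 2: "ten"
  Position 3: "end"
Trigrams = "int", "nte", "ten", "end"


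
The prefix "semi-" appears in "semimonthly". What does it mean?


Prefix: semi-
Example: semimonthly (semi- + monthly)
Meaning = half


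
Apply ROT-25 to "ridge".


Word: "ridge"
Shift: 25
Each letter → (letter + shift) mod 26:
  'r' (17) + 25 = 16 → 'q'
  'i' (8) + 25 = 7 → 'h'
  'd' (3) + 25 = 2 → 'c'
  'g' (6) + 25 = 5 → 'f'
  'e' (4) + 25 = 3 → 'd'
Result = "qhcfd"


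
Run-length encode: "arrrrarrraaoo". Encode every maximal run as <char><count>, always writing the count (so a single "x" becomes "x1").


String: "arrrrarrraaoo"
Scanning for consecutive runs:
  'a' x 1
  'r' x 4
  'a' x 1
  'r' x 3
  'a' x 2
  'o' x 2
RLE = "a1r4a1r3a2o2"


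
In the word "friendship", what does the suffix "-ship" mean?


Suffix: -ship
Example: friendship = friend + -ship
Meaning = state / position


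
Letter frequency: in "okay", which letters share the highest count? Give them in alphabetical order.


Word: "okay"
Letter counts:
  'a': 1
  'k': 1
  'o': 1
  'y': 1
Maximum count = 1
Most frequent = 'a', 'k', 'o', 'y' (1 time each)


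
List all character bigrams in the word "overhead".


Word: "overhead" (length 8)
Number of bigrams = 8 - 2 + 1 = 7
  Position 0: "ov"
  Position 1: "ve"
  Position 2: "er"
  Position 3: "rh"
  Position 4: "he"
  Position 5: "ea"
  Position 6: "ad"
Bigrams = "ov", "ve", "er", "rh", "he", "ea", "ad"


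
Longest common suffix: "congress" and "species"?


Word 1: "congress"
Word 2: "species"
Comparing from end:
  Pos -1: 's' == 's'
  Pos -2: 's' != 'e' (stop)
LCS = "s" (length 1)


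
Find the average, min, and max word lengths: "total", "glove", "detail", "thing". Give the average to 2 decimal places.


Lengths: "total"=5, "glove"=5, "detail"=6, "thing"=5
Sum = 21, Count = 4
Average = 21/4 = 5.25
= avg=5.25, min=5, max=6


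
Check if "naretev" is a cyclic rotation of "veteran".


Word: "veteran", Candidate: "naretev"
Method: check if candidate is substring of word+word
"veteranveteran" contains "naretev"? No
Is rotation = No


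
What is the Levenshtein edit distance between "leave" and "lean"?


Word 1: "leave" (length 5)
Word 2: "lean" (length 4)
One optimal edit sequence (insert/delete/substitute each cost 1):
  1. keep 'l'
  2. keep 'e'
  3. keep 'a'
  4. delete 'v'  (+1)
  5. substitute 'e' -> 'n'  (+1)
Total edit operations: 2
Edit distance = 2


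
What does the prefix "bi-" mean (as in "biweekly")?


Prefix: bi-
Example: biweekly = bi- + weekly
Meaning = two


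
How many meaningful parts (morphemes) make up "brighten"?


Word: "brighten"
Morphemes: bright | -en
Each morpheme carries meaning
= 2 morphemes


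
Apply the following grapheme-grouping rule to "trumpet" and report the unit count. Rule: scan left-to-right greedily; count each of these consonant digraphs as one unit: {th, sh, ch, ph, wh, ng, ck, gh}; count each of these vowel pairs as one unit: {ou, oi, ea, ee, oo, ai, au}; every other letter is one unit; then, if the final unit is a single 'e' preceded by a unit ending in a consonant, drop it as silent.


Word: "trumpet" (7 letters)
Left-to-right scan:
  1. 't' (letter)
  2. 'r' (letter)
  3. 'u' (letter)
  4. 'm' (letter)
  5. 'p' (letter)
  6. 'e' (letter)
  7. 't' (letter)
Units from scan: 7
Sound units = 7 units


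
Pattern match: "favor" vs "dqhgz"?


Pattern of "favor": [0, 1, 2, 3, 4]
Pattern of "dqhgz": [0, 1, 2, 3, 4]
Patterns match
Same pattern = Yes


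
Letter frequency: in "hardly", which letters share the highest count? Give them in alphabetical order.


Word: "hardly"
Letter counts:
  'a': 1
  'd': 1
  'h': 1
  'l': 1
  'r': 1
  'y': 1
Maximum count = 1
Most frequent = 'a', 'd', 'h', 'l', 'r', 'y' (1 time each)


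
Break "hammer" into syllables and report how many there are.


Word: "hammer"
Syllable breakdown: ham · mer
Counting: 2 parts
= 2 syllables


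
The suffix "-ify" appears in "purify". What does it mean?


Suffix: -ify
Example: purify = pure + -ify, with a spelling change
Meaning = to make


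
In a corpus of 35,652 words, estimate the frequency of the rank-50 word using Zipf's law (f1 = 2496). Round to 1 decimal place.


Zipf's law: f(r) = f(1) / r
f(1) = 2496
f(50) = 2496 / 50
= 49.9 occurrences


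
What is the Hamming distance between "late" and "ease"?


Comparing character by character (same length = 4):
  Pos 0: 'l' vs 'e' !=
  Pos 1: 'a' vs 'a' =
  Pos 2: 't' vs 's' !=
  Pos 3: 'e' vs 'e' =
Hamming distance = 2


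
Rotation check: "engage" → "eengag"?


Word: "engage", Candidate: "eengag"
Method: check if candidate is substring of word+word
"engageengage" contains "eengag"? Yes
Is rotation = Yes


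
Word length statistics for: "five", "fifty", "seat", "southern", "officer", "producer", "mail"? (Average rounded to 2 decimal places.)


Lengths: "five"=4, "fifty"=5, "seat"=4, "southern"=8, "officer"=7, "producer"=8, "mail"=4
Sum = 40, Count = 7
Average = 40/7 = 5.71
= avg=5.71, min=4, max=8


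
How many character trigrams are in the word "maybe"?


Word: "maybe" (length 5)
Number of 3-grams = length - 3 + 1 = 5 - 3 + 1
= 3


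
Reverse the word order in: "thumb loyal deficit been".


Original: "thumb loyal deficit been"
Words (1..n): thumb | loyal | deficit | been
Reversed (n..1): been | deficit | loyal | thumb
Result = "been deficit loyal thumb"


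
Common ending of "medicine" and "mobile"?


Word 1: "medicine"
Word 2: "mobile"
Comparing from end:
  Pos -1: 'e' == 'e'
  Pos -2: 'n' != 'l' (stop)
LCS = "e" (length 1)


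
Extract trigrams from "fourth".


Word: "fourth" (length 6)
Number of trigrams = 6 - 3 + 1 = 4
  Position 0: "fou"
  Position 1: "our"
  Position 2: "urt"
  Position 3: "rth"
Trigrams = "fou", "our", "urt", "rth"


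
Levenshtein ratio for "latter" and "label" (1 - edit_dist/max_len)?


Word 1: "latter" (length 6)
Word 2: "label" (length 5)
One optimal edit sequence:
  1. keep 'l'
  2. keep 'a'
  3. delete 't'  (+1)
  4. substitute 't' -> 'b'  (+1)
  5. keep 'e'
  6. substitute 'r' -> 'l'  (+1)
Edit distance = 3
Max length = max(6, 5) = 6
Similarity = 1 - 3/6
= 0.5000
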